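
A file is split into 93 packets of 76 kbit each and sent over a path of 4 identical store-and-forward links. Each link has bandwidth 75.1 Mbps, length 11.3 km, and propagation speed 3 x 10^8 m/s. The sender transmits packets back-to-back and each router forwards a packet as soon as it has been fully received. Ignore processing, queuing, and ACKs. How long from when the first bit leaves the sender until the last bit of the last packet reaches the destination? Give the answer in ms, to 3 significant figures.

Per-hop transmission t_tx = L/R = 76000/75100000 = 1.01198 ms.
Per-hop propagation t_prop = 11300/300000000 = 0.0376667 ms.
Pipeline fill: first packet needs 4·t_tx to clear all hops; remaining 92 packets each add one t_tx.
Total = (4+93-1)·t_tx + 4·t_prop = 96·1.01198 + 4·0.0376667 = 97.3 ms.

97.3 ms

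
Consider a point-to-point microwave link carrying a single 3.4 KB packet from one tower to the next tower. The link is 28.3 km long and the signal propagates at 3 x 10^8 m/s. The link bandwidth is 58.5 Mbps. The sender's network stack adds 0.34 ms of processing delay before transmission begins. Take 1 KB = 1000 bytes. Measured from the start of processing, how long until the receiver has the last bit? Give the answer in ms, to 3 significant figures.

L = 27200 bits.
Transmission delay = L/R = 27200 / 58500000 = 0.464957 ms.
Propagation delay = d/s = 28300 m / 300000000 m/s = 0.0943333 ms.
Plus processing delay 0.34 ms = 0.34 ms.
Total = 0.899 ms.

0.899 ms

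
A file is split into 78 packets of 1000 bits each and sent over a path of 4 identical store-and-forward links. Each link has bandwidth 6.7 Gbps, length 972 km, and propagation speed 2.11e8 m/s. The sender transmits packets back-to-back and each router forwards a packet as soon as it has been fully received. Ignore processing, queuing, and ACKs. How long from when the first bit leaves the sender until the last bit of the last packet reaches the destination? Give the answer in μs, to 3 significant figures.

Per-hop transmission t_tx = L/R = 1000/6700000000 = 0.149254 μs.
Per-hop propagation t_prop = 972000/211000000 = 4606.64 μs.
Pipeline fill: first packet needs 4·t_tx to clear all hops; remaining 77 packets each add one t_tx.
Total = (4+78-1)·t_tx + 4·t_prop = 81·0.149254 + 4·4606.64 = 18400 μs.

18400 μs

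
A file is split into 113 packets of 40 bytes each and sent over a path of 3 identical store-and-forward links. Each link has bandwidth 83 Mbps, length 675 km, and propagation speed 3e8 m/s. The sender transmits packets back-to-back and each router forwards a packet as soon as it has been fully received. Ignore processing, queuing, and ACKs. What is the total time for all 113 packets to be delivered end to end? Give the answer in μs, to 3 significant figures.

7190 μs

Per-hop transmission t_tx = L/R = 320/83000000 = 3.85542 μs.
Per-hop propagation t_prop = 675000/300000000 = 2250 μs.
Pipeline fill: first packet needs 3·t_tx to clear all hops; remaining 112 packets each add one t_tx.
Total = (3+113-1)·t_tx + 3·t_prop = 115·3.85542 + 3·2250 = 7190 μs.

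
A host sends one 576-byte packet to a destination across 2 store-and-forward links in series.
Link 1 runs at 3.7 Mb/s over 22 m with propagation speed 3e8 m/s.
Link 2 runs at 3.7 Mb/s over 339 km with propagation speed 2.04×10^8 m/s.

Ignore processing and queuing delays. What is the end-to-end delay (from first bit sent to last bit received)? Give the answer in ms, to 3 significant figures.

L = 576 × 8 = 4608 bits.
Transmission delay per hop = L/R = 4608/3700000 = 1.24541 ms; 2 hops → 2.49081 ms.
Propagation delays (d/s per hop): 7.33333e-05, 1.66176 ms; sum = 1.66184 ms.
End-to-end = 4.15 ms.

4.15 ms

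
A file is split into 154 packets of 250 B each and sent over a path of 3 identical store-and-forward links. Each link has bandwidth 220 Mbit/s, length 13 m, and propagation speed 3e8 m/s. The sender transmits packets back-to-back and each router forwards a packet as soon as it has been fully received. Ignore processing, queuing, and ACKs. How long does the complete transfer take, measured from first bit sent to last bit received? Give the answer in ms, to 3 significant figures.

Per-hop transmission t_tx = L/R = 2000/220000000 = 0.00909091 ms.
Per-hop propagation t_prop = 13/300000000 = 4.33333e-05 ms.
Pipeline fill: first packet needs 3·t_tx to clear all hops; remaining 153 packets each add one t_tx.
Total = (3+154-1)·t_tx + 3·t_prop = 156·0.00909091 + 3·4.33333e-05 = 1.42 ms.

1.42 ms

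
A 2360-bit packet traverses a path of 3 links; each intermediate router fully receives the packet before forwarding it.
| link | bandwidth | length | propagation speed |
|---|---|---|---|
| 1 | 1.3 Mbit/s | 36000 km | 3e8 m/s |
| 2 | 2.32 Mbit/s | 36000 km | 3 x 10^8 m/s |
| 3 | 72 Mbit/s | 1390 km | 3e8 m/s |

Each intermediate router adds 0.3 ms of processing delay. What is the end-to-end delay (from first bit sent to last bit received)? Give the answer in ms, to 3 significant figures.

Transmission delays (L/R per hop): 1.81538, 1.01724, 0.0327778 ms; sum = 2.8654 ms.
Propagation delays (d/s per hop): 120, 120, 4.63333 ms; sum = 244.633 ms.
Processing at 2 router(s): 2 × 0.3 ms = 0.6 ms.
End-to-end = 248 ms.

248 ms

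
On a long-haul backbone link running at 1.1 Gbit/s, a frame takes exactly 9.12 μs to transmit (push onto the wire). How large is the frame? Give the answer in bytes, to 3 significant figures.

1250 bytes

L = R × t_tx = 1100000000 b/s × 9.12e-06 s = 10032 bits.
In bytes: 10032 / 8 = 1250 bytes.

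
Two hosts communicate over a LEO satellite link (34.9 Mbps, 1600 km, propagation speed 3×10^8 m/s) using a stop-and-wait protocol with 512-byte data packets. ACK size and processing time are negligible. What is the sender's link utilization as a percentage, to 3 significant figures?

t_tx = L/R = 4096/34900000 = 0.000117364 s.
t_prop = 1600000/300000000 = 0.00533333 s; RTT = 0.0106667 s.
Cycle = t_tx + RTT = 0.010784 s.
Utilization = t_tx / cycle = 0.000117364/0.010784 = 1.09 %.

1.09 %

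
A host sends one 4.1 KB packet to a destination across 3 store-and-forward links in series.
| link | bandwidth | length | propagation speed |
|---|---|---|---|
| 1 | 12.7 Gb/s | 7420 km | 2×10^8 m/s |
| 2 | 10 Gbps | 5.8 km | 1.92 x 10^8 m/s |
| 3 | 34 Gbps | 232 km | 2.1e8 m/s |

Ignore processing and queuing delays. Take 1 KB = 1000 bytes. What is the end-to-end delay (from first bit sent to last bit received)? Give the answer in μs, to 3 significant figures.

L = 32800 bits.
Transmission delays (L/R per hop): 2.58268, 3.28, 0.964706 μs; sum = 6.82738 μs.
Propagation delays (d/s per hop): 37100, 30.2083, 1104.76 μs; sum = 38235 μs.
End-to-end = 38200 μs.

38200 μs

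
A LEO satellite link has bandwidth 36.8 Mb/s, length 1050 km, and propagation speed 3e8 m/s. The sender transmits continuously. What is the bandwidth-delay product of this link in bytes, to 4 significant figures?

Propagation delay = 1050000 / 300000000 = 0.0035 s.
BDP = R × t_prop = 36800000 × 0.0035 = 128800 bits.
In bytes: 128800/8 = 16100 bytes.

16100 bytes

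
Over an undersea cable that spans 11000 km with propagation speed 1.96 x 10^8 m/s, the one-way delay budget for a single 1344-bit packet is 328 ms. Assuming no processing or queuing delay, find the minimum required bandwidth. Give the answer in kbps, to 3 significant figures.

Propagation delay = 11000000 / 196000000 = 56.1224 ms.
Transmission budget = 328 − 56.1224 = 271.878 ms.
R ≥ L / t_tx = 1344 bits / 0.271878 s = 4.94 kbps.

4.94 kbps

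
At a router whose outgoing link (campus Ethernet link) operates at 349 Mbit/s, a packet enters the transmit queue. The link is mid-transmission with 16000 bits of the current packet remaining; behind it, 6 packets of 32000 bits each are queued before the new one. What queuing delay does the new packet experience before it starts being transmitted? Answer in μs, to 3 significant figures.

596 μs

Each queued packet: L/R = 32000/349000000 = 91.6905 μs.
6 queued → 550.143 μs.
Plus remaining 16000 bits of current packet: 45.8453 μs.
Queuing delay = 596 μs.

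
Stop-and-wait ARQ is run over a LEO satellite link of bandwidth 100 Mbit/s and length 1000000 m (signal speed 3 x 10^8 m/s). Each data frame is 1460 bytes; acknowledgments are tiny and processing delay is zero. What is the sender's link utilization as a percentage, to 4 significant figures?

t_tx = L/R = 11680/100000000 = 0.0001168 s.
t_prop = 1000000/300000000 = 0.00333333 s; RTT = 0.00666667 s.
Cycle = t_tx + RTT = 0.00678347 s.
Utilization = t_tx / cycle = 0.0001168/0.00678347 = 1.722 %.

1.722 %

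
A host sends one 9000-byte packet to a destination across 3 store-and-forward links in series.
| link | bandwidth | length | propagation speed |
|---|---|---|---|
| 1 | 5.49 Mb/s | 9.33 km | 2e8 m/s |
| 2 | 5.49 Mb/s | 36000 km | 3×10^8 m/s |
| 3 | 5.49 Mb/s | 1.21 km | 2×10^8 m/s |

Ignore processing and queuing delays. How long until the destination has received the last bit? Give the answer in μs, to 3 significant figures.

159000 μs

L = 9000 × 8 = 72000 bits.
Transmission delay per hop = L/R = 72000/5490000 = 13114.8 μs; 3 hops → 39344.3 μs.
Propagation delays (d/s per hop): 46.65, 120000, 6.05 μs; sum = 120053 μs.
End-to-end = 159000 μs.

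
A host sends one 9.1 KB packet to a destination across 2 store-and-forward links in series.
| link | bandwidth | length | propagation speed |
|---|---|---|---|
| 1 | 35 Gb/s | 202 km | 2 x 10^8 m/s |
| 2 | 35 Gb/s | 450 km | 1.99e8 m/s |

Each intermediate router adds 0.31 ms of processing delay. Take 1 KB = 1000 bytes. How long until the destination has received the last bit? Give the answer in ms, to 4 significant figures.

L = 72800 bits.
Transmission delay per hop = L/R = 72800/35000000000 = 0.00208 ms; 2 hops → 0.00416 ms.
Propagation delays (d/s per hop): 1.01, 2.26131 ms; sum = 3.27131 ms.
Processing at 1 router(s): 1 × 0.31 ms = 0.31 ms.
End-to-end = 3.585 ms.

3.585 ms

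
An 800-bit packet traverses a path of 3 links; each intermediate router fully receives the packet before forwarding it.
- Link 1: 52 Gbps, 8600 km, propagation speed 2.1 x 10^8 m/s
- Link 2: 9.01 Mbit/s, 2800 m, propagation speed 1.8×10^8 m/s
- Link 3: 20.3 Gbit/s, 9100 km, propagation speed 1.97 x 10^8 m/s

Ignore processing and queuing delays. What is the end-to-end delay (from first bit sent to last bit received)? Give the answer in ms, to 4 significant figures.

Transmission delays (L/R per hop): 1.53846e-05, 0.0887902, 3.94089e-05 ms; sum = 0.088845 ms.
Propagation delays (d/s per hop): 40.9524, 0.0155556, 46.1929 ms; sum = 87.1608 ms.
End-to-end = 87.25 ms.

87.25 ms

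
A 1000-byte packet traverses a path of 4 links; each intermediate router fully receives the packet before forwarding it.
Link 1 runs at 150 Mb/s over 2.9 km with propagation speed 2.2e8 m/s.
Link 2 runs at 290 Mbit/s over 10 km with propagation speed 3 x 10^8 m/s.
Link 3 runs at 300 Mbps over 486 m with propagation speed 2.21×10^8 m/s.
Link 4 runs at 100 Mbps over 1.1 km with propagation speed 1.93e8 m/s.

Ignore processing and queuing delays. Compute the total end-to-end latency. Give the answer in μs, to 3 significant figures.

L = 1000 × 8 = 8000 bits.
Transmission delays (L/R per hop): 53.3333, 27.5862, 26.6667, 80 μs; sum = 187.586 μs.
Propagation delays (d/s per hop): 13.1818, 33.3333, 2.1991, 5.69948 μs; sum = 54.4137 μs.
End-to-end = 242 μs.

242 μs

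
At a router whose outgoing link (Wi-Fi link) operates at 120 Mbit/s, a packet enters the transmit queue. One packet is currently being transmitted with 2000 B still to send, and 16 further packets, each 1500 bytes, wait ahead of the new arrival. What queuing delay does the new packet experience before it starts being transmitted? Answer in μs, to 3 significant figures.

1730 μs

Each queued packet: L/R = 12000/120000000 = 100 μs.
16 queued → 1600 μs.
Plus remaining 16000 bits of current packet: 133.333 μs.
Queuing delay = 1730 μs.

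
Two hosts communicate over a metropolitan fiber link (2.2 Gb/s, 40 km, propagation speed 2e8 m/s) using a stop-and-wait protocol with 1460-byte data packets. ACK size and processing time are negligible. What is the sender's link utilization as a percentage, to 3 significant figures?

t_tx = L/R = 11680/2200000000 = 5.30909e-06 s.
t_prop = 40000/200000000 = 0.0002 s; RTT = 0.0004 s.
Cycle = t_tx + RTT = 0.000405309 s.
Utilization = t_tx / cycle = 5.30909e-06/0.000405309 = 1.31 %.

1.31 %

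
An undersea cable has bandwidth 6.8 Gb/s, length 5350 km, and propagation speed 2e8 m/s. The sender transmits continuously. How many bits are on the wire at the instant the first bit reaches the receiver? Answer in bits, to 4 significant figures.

Propagation delay = 5350000 / 200000000 = 0.02675 s.
BDP = R × t_prop = 6800000000 × 0.02675 = 181900000 bits.

181900000 bits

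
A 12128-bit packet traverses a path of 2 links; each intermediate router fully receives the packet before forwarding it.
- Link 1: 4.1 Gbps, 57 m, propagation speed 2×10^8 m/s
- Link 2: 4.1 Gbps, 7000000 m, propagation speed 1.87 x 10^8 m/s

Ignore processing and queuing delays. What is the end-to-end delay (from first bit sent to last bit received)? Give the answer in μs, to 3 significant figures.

Transmission delay per hop = L/R = 12128/4.1e+09 = 2.95805 μs; 2 hops → 5.9161 μs.
Propagation delays (d/s per hop): 0.285, 37433.2 μs; sum = 37433.4 μs.
End-to-end = 37400 μs.

37400 μs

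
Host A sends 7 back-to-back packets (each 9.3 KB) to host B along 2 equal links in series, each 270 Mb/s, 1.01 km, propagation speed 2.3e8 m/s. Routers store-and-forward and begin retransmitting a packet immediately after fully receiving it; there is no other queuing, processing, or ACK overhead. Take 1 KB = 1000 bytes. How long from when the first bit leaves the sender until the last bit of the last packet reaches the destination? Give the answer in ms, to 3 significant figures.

Per-hop transmission t_tx = L/R = 74400/270000000 = 0.275556 ms.
Per-hop propagation t_prop = 1010/2.3e+08 = 0.0043913 ms.
Pipeline fill: first packet needs 2·t_tx to clear all hops; remaining 6 packets each add one t_tx.
Total = (2+7-1)·t_tx + 2·t_prop = 8·0.275556 + 2·0.0043913 = 2.21 ms.

2.21 ms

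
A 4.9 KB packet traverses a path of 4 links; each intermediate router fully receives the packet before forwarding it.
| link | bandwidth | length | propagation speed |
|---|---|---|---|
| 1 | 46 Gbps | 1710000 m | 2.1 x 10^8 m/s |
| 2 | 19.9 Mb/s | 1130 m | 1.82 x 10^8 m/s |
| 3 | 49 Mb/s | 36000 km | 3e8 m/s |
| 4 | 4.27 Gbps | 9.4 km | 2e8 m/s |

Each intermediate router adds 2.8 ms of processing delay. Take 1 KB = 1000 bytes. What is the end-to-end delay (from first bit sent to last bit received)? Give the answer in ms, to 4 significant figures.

139.4 ms

L = 39200 bits.
Transmission delays (L/R per hop): 0.000852174, 1.96985, 0.8, 0.00918033 ms; sum = 2.77988 ms.
Propagation delays (d/s per hop): 8.14286, 0.00620879, 120, 0.047 ms; sum = 128.196 ms.
Processing at 3 router(s): 3 × 2.8 ms = 8.4 ms.
End-to-end = 139.4 ms.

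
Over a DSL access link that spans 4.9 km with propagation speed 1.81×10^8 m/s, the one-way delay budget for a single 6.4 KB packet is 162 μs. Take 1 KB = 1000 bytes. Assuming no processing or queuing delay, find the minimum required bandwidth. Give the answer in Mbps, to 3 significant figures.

L = 51200 bits.
Propagation delay = 4900 / 181000000 = 27.0718 μs.
Transmission budget = 162 − 27.0718 = 134.928 μs.
R ≥ L / t_tx = 51200 bits / 0.000134928 s = 379 Mbps.

379 Mbps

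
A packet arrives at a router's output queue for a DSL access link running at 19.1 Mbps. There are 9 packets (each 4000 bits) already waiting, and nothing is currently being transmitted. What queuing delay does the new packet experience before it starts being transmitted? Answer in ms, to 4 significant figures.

1.885 ms

Each queued packet: L/R = 4000/19100000 = 0.209424 ms.
9 queued → 1.88482 ms.
Queuing delay = 1.885 ms.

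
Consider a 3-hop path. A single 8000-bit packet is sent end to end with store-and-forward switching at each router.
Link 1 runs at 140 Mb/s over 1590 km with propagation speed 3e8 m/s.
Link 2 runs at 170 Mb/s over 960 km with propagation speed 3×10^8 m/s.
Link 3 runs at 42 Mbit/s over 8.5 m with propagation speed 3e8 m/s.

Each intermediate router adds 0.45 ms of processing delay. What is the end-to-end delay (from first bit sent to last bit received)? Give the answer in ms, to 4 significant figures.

9.695 ms

Transmission delays (L/R per hop): 0.0571429, 0.0470588, 0.190476 ms; sum = 0.294678 ms.
Propagation delays (d/s per hop): 5.3, 3.2, 2.83333e-05 ms; sum = 8.50003 ms.
Processing at 2 router(s): 2 × 0.45 ms = 0.9 ms.
End-to-end = 9.695 ms.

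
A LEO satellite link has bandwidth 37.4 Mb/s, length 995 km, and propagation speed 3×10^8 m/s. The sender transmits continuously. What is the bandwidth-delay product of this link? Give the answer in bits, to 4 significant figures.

124000 bits

Propagation delay = 995000 / 300000000 = 0.00331667 s.
BDP = R × t_prop = 37400000 × 0.00331667 = 124043 bits.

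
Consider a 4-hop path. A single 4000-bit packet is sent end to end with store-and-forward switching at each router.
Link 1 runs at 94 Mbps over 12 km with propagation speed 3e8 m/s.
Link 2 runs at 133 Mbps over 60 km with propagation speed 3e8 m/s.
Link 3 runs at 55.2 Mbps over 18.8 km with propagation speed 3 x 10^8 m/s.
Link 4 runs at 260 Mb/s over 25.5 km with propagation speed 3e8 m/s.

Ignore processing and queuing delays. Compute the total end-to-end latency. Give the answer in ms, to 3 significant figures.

Transmission delays (L/R per hop): 0.0425532, 0.0300752, 0.0724638, 0.0153846 ms; sum = 0.160477 ms.
Propagation delays (d/s per hop): 0.04, 0.2, 0.0626667, 0.085 ms; sum = 0.387667 ms.
End-to-end = 0.548 ms.

0.548 ms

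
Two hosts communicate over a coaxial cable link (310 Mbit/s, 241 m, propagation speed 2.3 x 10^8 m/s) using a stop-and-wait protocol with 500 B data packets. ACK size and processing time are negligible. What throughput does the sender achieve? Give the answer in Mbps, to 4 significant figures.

t_tx = L/R = 4000/310000000 = 1.29032e-05 s.
t_prop = 241/2.3e+08 = 1.04783e-06 s; RTT = 2.09565e-06 s.
Cycle = t_tx + RTT = 1.49989e-05 s.
Throughput = L / cycle = 4000 / 1.49989e-05 = 266.7 Mbps.

266.7 Mbps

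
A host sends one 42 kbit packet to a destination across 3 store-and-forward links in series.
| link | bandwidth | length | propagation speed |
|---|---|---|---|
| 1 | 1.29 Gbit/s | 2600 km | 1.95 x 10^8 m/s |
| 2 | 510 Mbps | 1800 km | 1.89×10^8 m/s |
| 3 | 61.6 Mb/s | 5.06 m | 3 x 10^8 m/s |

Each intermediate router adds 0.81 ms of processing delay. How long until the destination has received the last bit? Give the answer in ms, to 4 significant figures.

25.27 ms

L = 42000 bits.
Transmission delays (L/R per hop): 0.0325581, 0.0823529, 0.681818 ms; sum = 0.796729 ms.
Propagation delays (d/s per hop): 13.3333, 9.52381, 1.68667e-05 ms; sum = 22.8572 ms.
Processing at 2 router(s): 2 × 0.81 ms = 1.62 ms.
End-to-end = 25.27 ms.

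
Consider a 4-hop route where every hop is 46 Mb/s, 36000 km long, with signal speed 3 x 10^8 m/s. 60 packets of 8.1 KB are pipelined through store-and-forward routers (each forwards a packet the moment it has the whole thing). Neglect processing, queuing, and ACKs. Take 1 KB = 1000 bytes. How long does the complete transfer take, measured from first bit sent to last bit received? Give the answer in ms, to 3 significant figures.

Per-hop transmission t_tx = L/R = 64800/46000000 = 1.4087 ms.
Per-hop propagation t_prop = 36000000/300000000 = 120 ms.
Pipeline fill: first packet needs 4·t_tx to clear all hops; remaining 59 packets each add one t_tx.
Total = (4+60-1)·t_tx + 4·t_prop = 63·1.4087 + 4·120 = 569 ms.

569 ms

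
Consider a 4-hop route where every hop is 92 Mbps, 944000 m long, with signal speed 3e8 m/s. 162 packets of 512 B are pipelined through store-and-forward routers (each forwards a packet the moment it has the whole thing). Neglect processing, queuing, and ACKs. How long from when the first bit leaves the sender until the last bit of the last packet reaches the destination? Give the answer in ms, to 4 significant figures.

19.93 ms

Per-hop transmission t_tx = L/R = 4096/92000000 = 0.0445217 ms.
Per-hop propagation t_prop = 944000/300000000 = 3.14667 ms.
Pipeline fill: first packet needs 4·t_tx to clear all hops; remaining 161 packets each add one t_tx.
Total = (4+162-1)·t_tx + 4·t_prop = 165·0.0445217 + 4·3.14667 = 19.93 ms.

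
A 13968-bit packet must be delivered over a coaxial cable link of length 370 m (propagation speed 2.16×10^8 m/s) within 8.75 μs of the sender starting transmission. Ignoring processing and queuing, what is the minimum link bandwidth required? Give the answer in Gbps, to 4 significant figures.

1.985 Gbps

Propagation delay = 370 / 216000000 = 1.71296 μs.
Transmission budget = 8.75 − 1.71296 = 7.03704 μs.
R ≥ L / t_tx = 13968 bits / 7.03704e-06 s = 1.985 Gbps.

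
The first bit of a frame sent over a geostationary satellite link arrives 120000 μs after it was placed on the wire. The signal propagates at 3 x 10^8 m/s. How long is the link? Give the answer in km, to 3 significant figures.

36000 km

d = s × t_prop = 300000000 × 0.12 = 36000 km.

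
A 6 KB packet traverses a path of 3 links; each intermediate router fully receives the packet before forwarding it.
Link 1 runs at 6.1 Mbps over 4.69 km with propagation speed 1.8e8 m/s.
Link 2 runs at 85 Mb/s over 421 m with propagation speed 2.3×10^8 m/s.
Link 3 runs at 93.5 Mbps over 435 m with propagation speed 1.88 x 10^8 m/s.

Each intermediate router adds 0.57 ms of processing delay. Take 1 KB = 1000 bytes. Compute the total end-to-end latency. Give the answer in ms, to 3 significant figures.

10.1 ms

L = 48000 bits.
Transmission delays (L/R per hop): 7.86885, 0.564706, 0.513369 ms; sum = 8.94693 ms.
Propagation delays (d/s per hop): 0.0260556, 0.00183043, 0.00231383 ms; sum = 0.0301998 ms.
Processing at 2 router(s): 2 × 0.57 ms = 1.14 ms.
End-to-end = 10.1 ms.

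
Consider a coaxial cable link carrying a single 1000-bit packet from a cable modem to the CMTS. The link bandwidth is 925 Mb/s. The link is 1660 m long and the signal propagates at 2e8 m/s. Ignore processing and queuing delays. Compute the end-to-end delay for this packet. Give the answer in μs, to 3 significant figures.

9.38 μs

Transmission delay = L/R = 1000 / 925000000 = 1.08108 μs.
Propagation delay = d/s = 1660 m / 200000000 m/s = 8.3 μs.
Total = 9.38 μs.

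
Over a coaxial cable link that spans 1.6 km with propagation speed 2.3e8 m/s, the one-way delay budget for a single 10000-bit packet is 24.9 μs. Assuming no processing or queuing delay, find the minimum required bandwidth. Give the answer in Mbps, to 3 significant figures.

Propagation delay = 1600 / 2.3e+08 = 6.95652 μs.
Transmission budget = 24.9 − 6.95652 = 17.9435 μs.
R ≥ L / t_tx = 10000 bits / 1.79435e-05 s = 557 Mbps.

557 Mbps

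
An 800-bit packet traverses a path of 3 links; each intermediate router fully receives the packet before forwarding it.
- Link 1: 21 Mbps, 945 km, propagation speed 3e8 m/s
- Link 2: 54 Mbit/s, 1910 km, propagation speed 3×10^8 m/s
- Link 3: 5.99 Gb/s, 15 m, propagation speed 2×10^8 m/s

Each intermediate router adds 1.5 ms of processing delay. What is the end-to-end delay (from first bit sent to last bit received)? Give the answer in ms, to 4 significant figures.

Transmission delays (L/R per hop): 0.0380952, 0.0148148, 0.000133556 ms; sum = 0.0530436 ms.
Propagation delays (d/s per hop): 3.15, 6.36667, 7.5e-05 ms; sum = 9.51674 ms.
Processing at 2 router(s): 2 × 1.5 ms = 3 ms.
End-to-end = 12.57 ms.

12.57 ms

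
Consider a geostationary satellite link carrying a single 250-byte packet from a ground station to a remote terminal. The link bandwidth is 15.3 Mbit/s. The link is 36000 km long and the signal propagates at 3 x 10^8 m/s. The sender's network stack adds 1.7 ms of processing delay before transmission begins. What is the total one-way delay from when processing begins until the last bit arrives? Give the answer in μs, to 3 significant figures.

L = 250 × 8 = 2000 bits.
Transmission delay = L/R = 2000 / 15300000 = 130.719 μs.
Propagation delay = d/s = 36000000 m / 300000000 m/s = 120000 μs.
Plus processing delay 1.7 ms = 1700 μs.
Total = 122000 μs.

122000 μs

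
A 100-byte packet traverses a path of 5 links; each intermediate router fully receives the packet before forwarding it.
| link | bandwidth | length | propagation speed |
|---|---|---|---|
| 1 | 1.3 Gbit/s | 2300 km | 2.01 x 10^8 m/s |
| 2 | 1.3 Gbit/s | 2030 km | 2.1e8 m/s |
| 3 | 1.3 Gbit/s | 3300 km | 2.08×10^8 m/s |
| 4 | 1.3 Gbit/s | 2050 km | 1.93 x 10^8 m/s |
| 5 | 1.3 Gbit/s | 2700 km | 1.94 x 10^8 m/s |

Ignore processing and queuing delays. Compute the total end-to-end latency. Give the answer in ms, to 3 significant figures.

61.5 ms

L = 100 × 8 = 800 bits.
Transmission delay per hop = L/R = 800/1300000000 = 0.000615385 ms; 5 hops → 0.00307692 ms.
Propagation delays (d/s per hop): 11.4428, 9.66667, 15.8654, 10.6218, 13.9175 ms; sum = 61.5141 ms.
End-to-end = 61.5 ms.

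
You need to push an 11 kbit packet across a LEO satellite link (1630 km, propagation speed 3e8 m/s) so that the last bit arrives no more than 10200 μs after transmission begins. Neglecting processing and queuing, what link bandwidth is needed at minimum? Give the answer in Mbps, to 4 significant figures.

2.308 Mbps

Propagation delay = 1630000 / 300000000 = 5433.33 μs.
Transmission budget = 10200 − 5433.33 = 4766.67 μs.
R ≥ L / t_tx = 11000 bits / 0.00476667 s = 2.308 Mbps.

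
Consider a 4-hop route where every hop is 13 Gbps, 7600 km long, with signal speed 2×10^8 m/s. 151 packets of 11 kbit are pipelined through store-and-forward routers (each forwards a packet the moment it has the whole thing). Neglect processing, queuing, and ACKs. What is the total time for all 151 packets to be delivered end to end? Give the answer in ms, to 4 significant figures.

152.1 ms

Per-hop transmission t_tx = L/R = 11000/13000000000 = 0.000846154 ms.
Per-hop propagation t_prop = 7600000/200000000 = 38 ms.
Pipeline fill: first packet needs 4·t_tx to clear all hops; remaining 150 packets each add one t_tx.
Total = (4+151-1)·t_tx + 4·t_prop = 154·0.000846154 + 4·38 = 152.1 ms.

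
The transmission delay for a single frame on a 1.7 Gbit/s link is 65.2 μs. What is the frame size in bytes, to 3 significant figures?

13900 bytes

L = R × t_tx = 1700000000 b/s × 6.52e-05 s = 110840 bits.
In bytes: 110840 / 8 = 13900 bytes.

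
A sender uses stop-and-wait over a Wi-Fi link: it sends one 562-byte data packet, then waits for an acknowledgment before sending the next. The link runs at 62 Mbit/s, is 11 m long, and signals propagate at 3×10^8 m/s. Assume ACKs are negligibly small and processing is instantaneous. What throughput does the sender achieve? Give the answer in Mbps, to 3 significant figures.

61.9 Mbps

t_tx = L/R = 4496/62000000 = 7.25161e-05 s.
t_prop = 11/300000000 = 3.66667e-08 s; RTT = 7.33333e-08 s.
Cycle = t_tx + RTT = 7.25895e-05 s.
Throughput = L / cycle = 4496 / 7.25895e-05 = 61.9 Mbps.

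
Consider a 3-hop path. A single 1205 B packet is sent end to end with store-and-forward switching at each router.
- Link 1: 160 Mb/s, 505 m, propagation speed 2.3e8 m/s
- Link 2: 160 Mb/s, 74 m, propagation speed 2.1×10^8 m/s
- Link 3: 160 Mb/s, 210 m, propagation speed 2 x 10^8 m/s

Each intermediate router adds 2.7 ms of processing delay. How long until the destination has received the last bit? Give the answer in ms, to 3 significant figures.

L = 1205 × 8 = 9640 bits.
Transmission delay per hop = L/R = 9640/160000000 = 0.06025 ms; 3 hops → 0.18075 ms.
Propagation delays (d/s per hop): 0.00219565, 0.000352381, 0.00105 ms; sum = 0.00359803 ms.
Processing at 2 router(s): 2 × 2.7 ms = 5.4 ms.
End-to-end = 5.58 ms.

5.58 ms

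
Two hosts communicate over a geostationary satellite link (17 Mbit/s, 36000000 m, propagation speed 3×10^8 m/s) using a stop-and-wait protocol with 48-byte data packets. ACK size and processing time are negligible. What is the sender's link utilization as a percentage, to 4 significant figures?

0.009411 %

t_tx = L/R = 384/17000000 = 2.25882e-05 s.
t_prop = 36000000/300000000 = 0.12 s; RTT = 0.24 s.
Cycle = t_tx + RTT = 0.240023 s.
Utilization = t_tx / cycle = 2.25882e-05/0.240023 = 0.009411 %.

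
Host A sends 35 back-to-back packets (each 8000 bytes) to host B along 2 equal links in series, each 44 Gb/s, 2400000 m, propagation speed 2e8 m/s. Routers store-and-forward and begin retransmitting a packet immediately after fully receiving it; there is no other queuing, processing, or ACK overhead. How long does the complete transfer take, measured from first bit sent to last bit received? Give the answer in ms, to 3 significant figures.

Per-hop transmission t_tx = L/R = 64000/44000000000 = 0.00145455 ms.
Per-hop propagation t_prop = 2400000/200000000 = 12 ms.
Pipeline fill: first packet needs 2·t_tx to clear all hops; remaining 34 packets each add one t_tx.
Total = (2+35-1)·t_tx + 2·t_prop = 36·0.00145455 + 2·12 = 24.1 ms.

24.1 ms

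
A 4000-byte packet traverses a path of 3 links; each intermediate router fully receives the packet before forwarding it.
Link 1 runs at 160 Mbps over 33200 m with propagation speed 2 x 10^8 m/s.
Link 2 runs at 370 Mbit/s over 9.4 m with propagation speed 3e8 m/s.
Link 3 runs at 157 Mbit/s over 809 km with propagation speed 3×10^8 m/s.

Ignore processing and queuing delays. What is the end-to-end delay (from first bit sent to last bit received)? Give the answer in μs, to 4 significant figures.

3353 μs

L = 4000 × 8 = 32000 bits.
Transmission delays (L/R per hop): 200, 86.4865, 203.822 μs; sum = 490.308 μs.
Propagation delays (d/s per hop): 166, 0.0313333, 2696.67 μs; sum = 2862.7 μs.
End-to-end = 3353 μs.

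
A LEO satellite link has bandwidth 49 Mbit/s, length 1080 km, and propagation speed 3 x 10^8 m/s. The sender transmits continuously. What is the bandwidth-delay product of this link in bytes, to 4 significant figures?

Propagation delay = 1080000 / 300000000 = 0.0036 s.
BDP = R × t_prop = 49000000 × 0.0036 = 176400 bits.
In bytes: 176400/8 = 22050 bytes.

22050 bytes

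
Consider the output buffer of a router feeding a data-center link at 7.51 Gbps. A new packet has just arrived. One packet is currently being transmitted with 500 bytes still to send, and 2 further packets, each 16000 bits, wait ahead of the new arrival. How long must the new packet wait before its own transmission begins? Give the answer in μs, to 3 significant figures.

4.79 μs

Each queued packet: L/R = 16000/7510000000 = 2.13049 μs.
2 queued → 4.26099 μs.
Plus remaining 4000 bits of current packet: 0.532623 μs.
Queuing delay = 4.79 μs.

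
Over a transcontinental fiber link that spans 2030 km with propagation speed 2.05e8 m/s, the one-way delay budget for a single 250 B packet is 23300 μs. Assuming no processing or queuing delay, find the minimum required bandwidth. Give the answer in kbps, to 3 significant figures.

149 kbps

L = 2000 bits.
Propagation delay = 2030000 / 2.05e+08 = 9902.44 μs.
Transmission budget = 23300 − 9902.44 = 13397.6 μs.
R ≥ L / t_tx = 2000 bits / 0.0133976 s = 149 kbps.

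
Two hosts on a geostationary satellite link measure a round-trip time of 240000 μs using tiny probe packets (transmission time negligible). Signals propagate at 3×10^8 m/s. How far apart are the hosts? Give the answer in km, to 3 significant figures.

One-way propagation = RTT/2 = 120000 μs.
d = s × t = 300000000 × 0.12 = 36000 km.

36000 km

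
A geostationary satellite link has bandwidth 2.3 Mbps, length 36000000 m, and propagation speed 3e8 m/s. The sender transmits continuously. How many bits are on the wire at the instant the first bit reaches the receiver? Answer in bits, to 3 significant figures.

276000 bits

Propagation delay = 36000000 / 300000000 = 0.12 s.
BDP = R × t_prop = 2300000 × 0.12 = 276000 bits.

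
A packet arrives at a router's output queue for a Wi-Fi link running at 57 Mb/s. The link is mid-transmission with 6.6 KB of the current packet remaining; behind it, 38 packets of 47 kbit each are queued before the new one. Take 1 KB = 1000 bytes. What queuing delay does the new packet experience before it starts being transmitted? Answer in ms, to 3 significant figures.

32.3 ms

Each queued packet: L/R = 47000/57000000 = 0.824561 ms.
38 queued → 31.3333 ms.
Plus remaining 52800 bits of current packet: 0.926316 ms.
Queuing delay = 32.3 ms.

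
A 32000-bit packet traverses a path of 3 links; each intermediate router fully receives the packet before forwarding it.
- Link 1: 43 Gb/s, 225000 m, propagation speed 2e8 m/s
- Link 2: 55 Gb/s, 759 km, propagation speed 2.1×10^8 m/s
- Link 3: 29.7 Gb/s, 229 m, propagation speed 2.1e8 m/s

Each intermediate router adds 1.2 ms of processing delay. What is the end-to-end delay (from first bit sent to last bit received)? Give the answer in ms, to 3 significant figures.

Transmission delays (L/R per hop): 0.000744186, 0.000581818, 0.00107744 ms; sum = 0.00240345 ms.
Propagation delays (d/s per hop): 1.125, 3.61429, 0.00109048 ms; sum = 4.74038 ms.
Processing at 2 router(s): 2 × 1.2 ms = 2.4 ms.
End-to-end = 7.14 ms.

7.14 ms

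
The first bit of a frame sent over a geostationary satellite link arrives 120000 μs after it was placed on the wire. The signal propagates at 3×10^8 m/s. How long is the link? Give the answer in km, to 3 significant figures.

36000 km

d = s × t_prop = 300000000 × 0.12 = 36000 km.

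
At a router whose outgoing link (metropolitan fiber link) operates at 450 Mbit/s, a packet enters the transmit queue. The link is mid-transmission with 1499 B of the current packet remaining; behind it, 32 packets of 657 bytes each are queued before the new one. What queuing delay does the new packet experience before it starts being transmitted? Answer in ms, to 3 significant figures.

0.400 ms

Each queued packet: L/R = 5256/450000000 = 0.01168 ms.
32 queued → 0.37376 ms.
Plus remaining 11992 bits of current packet: 0.0266489 ms.
Queuing delay = 0.400 ms.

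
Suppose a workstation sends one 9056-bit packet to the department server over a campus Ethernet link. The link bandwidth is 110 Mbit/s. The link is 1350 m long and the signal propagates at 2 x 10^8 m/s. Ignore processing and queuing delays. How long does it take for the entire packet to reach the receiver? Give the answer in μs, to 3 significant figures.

89.1 μs

Transmission delay = L/R = 9056 / 110000000 = 82.3273 μs.
Propagation delay = d/s = 1350 m / 200000000 m/s = 6.75 μs.
Total = 89.1 μs.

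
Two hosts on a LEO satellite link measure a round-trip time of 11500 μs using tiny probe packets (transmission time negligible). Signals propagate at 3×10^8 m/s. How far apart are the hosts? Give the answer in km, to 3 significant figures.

1730 km

One-way propagation = RTT/2 = 5750 μs.
d = s × t = 300000000 × 0.00575 = 1730 km.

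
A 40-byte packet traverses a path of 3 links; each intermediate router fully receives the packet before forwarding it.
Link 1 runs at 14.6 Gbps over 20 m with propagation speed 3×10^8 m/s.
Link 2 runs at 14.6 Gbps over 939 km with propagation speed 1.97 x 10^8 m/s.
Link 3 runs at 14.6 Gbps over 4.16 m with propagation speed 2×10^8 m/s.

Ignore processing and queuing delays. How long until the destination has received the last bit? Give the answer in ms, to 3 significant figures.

4.77 ms

L = 40 × 8 = 320 bits.
Transmission delay per hop = L/R = 320/14600000000 = 2.19178e-05 ms; 3 hops → 6.57534e-05 ms.
Propagation delays (d/s per hop): 6.66667e-05, 4.7665, 2.08e-05 ms; sum = 4.76658 ms.
End-to-end = 4.77 ms.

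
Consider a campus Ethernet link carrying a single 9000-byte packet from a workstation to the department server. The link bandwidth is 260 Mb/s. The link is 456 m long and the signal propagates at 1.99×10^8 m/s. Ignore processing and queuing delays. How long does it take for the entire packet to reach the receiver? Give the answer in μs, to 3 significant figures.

L = 9000 × 8 = 72000 bits.
Transmission delay = L/R = 72000 / 260000000 = 276.923 μs.
Propagation delay = d/s = 456 m / 199000000 m/s = 2.29146 μs.
Total = 279 μs.

279 μs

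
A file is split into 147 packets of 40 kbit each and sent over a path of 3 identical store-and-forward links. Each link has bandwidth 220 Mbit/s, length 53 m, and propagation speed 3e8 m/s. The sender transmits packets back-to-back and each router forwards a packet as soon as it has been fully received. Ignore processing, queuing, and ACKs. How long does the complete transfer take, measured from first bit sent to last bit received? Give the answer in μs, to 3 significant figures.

27100 μs

Per-hop transmission t_tx = L/R = 40000/220000000 = 181.818 μs.
Per-hop propagation t_prop = 53/300000000 = 0.176667 μs.
Pipeline fill: first packet needs 3·t_tx to clear all hops; remaining 146 packets each add one t_tx.
Total = (3+147-1)·t_tx + 3·t_prop = 149·181.818 + 3·0.176667 = 27100 μs.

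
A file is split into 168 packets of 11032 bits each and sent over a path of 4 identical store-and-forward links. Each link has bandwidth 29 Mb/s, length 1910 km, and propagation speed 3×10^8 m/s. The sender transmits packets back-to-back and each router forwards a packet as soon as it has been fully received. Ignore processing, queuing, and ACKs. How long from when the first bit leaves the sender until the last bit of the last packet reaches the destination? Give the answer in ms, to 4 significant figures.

90.52 ms

Per-hop transmission t_tx = L/R = 11032/29000000 = 0.380414 ms.
Per-hop propagation t_prop = 1910000/300000000 = 6.36667 ms.
Pipeline fill: first packet needs 4·t_tx to clear all hops; remaining 167 packets each add one t_tx.
Total = (4+168-1)·t_tx + 4·t_prop = 171·0.380414 + 4·6.36667 = 90.52 ms.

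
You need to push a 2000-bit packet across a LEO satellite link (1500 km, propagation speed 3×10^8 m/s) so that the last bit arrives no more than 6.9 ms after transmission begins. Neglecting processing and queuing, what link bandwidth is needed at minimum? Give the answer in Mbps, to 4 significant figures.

1.053 Mbps

Propagation delay = 1500000 / 300000000 = 5 ms.
Transmission budget = 6.9 − 5 = 1.9 ms.
R ≥ L / t_tx = 2000 bits / 0.0019 s = 1.053 Mbps.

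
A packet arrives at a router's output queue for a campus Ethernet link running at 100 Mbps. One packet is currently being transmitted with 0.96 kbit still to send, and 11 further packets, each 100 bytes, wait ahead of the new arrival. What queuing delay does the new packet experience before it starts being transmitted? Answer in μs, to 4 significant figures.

97.60 μs

Each queued packet: L/R = 800/100000000 = 8 μs.
11 queued → 88 μs.
Plus remaining 960 bits of current packet: 9.6 μs.
Queuing delay = 97.60 μs.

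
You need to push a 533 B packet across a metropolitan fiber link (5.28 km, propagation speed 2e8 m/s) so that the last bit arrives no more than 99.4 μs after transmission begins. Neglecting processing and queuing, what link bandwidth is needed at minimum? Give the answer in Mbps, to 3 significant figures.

L = 4264 bits.
Propagation delay = 5280 / 200000000 = 26.4 μs.
Transmission budget = 99.4 − 26.4 = 73 μs.
R ≥ L / t_tx = 4264 bits / 7.3e-05 s = 58.4 Mbps.

58.4 Mbps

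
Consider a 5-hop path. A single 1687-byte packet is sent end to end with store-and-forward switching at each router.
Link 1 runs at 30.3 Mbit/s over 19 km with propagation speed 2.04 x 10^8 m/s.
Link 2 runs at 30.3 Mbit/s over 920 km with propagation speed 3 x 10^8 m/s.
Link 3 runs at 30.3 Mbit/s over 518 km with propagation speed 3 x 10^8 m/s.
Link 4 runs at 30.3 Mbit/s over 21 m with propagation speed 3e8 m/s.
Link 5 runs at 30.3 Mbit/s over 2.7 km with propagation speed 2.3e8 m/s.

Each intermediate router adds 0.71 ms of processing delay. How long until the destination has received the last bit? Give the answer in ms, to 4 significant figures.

L = 1687 × 8 = 13496 bits.
Transmission delay per hop = L/R = 13496/30300000 = 0.445413 ms; 5 hops → 2.22706 ms.
Propagation delays (d/s per hop): 0.0931373, 3.06667, 1.72667, 7e-05, 0.0117391 ms; sum = 4.89828 ms.
Processing at 4 router(s): 4 × 0.71 ms = 2.84 ms.
End-to-end = 9.965 ms.

9.965 ms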